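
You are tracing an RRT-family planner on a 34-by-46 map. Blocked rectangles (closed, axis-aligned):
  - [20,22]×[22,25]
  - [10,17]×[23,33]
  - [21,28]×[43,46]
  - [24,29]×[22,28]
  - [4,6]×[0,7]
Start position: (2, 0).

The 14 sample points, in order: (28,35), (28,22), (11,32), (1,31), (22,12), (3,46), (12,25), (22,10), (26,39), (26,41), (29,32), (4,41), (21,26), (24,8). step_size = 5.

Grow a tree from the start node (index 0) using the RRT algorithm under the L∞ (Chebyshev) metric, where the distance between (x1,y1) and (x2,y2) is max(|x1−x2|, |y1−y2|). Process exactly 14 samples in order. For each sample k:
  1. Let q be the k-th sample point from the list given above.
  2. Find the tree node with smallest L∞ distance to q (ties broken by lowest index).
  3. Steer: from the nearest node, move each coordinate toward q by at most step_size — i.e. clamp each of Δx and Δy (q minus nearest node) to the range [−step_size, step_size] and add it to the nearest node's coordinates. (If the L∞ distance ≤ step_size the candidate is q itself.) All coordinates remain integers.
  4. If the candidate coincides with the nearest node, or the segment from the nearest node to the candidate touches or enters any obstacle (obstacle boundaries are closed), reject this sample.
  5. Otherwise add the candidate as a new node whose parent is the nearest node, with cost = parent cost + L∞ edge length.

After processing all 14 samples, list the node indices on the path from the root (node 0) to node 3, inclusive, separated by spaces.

Path: 0 1 2 3

1. q=(28,35) nearest=0 d=35 new=(7,5) → blocked by [4,6]×[0,7], reject
2. q=(28,22) nearest=0 d=26 new=(7,5) → blocked by [4,6]×[0,7], reject
3. q=(11,32) nearest=0 d=32 new=(7,5) → blocked by [4,6]×[0,7], reject
4. q=(1,31) nearest=0 d=31 new=(1,5) → add node 1 parent=0 cost=5
5. q=(22,12) nearest=0 d=20 new=(7,5) → blocked by [4,6]×[0,7], reject
6. q=(3,46) nearest=1 d=41 new=(3,10) → add node 2 parent=1 cost=10
7. q=(12,25) nearest=2 d=15 new=(8,15) → add node 3 parent=2 cost=15
8. q=(22,10) nearest=3 d=14 new=(13,10) → add node 4 parent=3 cost=20
9. q=(26,39) nearest=3 d=24 new=(13,20) → add node 5 parent=3 cost=20
10. q=(26,41) nearest=5 d=21 new=(18,25) → blocked by [10,17]×[23,33], reject
11. q=(29,32) nearest=5 d=16 new=(18,25) → blocked by [10,17]×[23,33], reject
12. q=(4,41) nearest=5 d=21 new=(8,25) → blocked by [10,17]×[23,33], reject
13. q=(21,26) nearest=5 d=8 new=(18,25) → blocked by [10,17]×[23,33], reject
14. q=(24,8) nearest=4 d=11 new=(18,8) → add node 6 parent=4 cost=25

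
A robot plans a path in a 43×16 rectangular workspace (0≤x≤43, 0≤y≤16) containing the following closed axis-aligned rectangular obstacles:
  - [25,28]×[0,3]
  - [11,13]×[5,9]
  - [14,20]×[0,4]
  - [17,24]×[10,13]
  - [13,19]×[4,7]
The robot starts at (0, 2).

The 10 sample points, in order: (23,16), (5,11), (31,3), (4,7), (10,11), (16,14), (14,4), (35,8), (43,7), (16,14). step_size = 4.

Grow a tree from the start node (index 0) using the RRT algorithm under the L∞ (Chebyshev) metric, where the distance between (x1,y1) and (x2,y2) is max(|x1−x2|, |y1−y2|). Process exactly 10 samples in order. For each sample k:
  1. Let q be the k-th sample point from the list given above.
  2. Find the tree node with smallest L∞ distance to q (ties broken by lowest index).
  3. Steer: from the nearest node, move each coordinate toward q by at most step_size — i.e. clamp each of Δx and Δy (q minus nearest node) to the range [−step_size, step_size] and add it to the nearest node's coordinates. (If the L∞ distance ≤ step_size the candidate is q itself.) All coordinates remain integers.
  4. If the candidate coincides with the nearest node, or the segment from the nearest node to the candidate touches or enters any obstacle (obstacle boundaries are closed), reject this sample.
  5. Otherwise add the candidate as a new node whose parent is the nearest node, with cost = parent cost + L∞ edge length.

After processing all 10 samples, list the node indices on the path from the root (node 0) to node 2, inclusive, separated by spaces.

Path: 0 1 2

1. q=(23,16) nearest=0 d=23 new=(4,6) → add node 1 parent=0 cost=4
2. q=(5,11) nearest=1 d=5 new=(5,10) → add node 2 parent=1 cost=8
3. q=(31,3) nearest=2 d=26 new=(9,6) → add node 3 parent=2 cost=12
4. q=(4,7) nearest=1 d=1 new=(4,7) → add node 4 parent=1 cost=5
5. q=(10,11) nearest=2 d=5 new=(9,11) → add node 5 parent=2 cost=12
6. q=(16,14) nearest=5 d=7 new=(13,14) → add node 6 parent=5 cost=16
7. q=(14,4) nearest=3 d=5 new=(13,4) → blocked by [11,13]×[5,9], reject
8. q=(35,8) nearest=6 d=22 new=(17,10) → blocked by [17,24]×[10,13], reject
9. q=(43,7) nearest=6 d=30 new=(17,10) → blocked by [17,24]×[10,13], reject
10. q=(16,14) nearest=6 d=3 new=(16,14) → add node 7 parent=6 cost=19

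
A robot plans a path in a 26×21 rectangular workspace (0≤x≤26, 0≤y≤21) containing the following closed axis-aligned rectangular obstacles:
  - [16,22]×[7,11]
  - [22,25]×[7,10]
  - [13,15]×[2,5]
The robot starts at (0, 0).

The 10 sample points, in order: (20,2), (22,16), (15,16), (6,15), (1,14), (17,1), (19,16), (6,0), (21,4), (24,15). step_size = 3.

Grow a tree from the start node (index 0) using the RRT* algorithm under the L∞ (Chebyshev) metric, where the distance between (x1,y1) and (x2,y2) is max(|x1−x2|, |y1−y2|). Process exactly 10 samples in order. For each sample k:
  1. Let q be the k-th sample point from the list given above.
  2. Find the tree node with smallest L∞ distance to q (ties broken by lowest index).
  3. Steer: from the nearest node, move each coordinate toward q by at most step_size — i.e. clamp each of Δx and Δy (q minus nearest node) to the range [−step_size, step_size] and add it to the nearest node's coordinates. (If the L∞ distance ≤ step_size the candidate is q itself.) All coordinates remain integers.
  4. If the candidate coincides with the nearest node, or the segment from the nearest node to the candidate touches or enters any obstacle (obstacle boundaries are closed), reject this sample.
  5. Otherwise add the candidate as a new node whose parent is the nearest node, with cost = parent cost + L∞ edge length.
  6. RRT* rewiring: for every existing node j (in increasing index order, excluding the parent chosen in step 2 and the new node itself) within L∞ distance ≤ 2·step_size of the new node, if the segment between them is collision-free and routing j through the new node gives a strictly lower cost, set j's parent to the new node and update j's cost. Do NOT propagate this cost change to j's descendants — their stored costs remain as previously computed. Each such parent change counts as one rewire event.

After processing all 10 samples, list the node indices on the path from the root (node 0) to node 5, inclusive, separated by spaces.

1. q=(20,2) nearest=0 d=20 new=(3,2) → add node 1 parent=0 cost=3
2. q=(22,16) nearest=1 d=19 new=(6,5) → add node 2 parent=1 cost=6
3. q=(15,16) nearest=2 d=11 new=(9,8) → add node 3 parent=2 cost=9
4. q=(6,15) nearest=3 d=7 new=(6,11) → add node 4 parent=3 cost=12
5. q=(1,14) nearest=4 d=5 new=(3,14) → add node 5 parent=4 cost=15
6. q=(17,1) nearest=3 d=8 new=(12,5) → add node 6 parent=3 cost=12
7. q=(19,16) nearest=3 d=10 new=(12,11) → add node 7 parent=3 cost=12
8. q=(6,0) nearest=1 d=3 new=(6,0) → add node 8 parent=1 cost=6
9. q=(21,4) nearest=6 d=9 new=(15,4) → blocked by [13,15]×[2,5], reject
10. q=(24,15) nearest=6 d=12 new=(15,8) → add node 9 parent=6 cost=15

Path: 0 1 2 3 4 5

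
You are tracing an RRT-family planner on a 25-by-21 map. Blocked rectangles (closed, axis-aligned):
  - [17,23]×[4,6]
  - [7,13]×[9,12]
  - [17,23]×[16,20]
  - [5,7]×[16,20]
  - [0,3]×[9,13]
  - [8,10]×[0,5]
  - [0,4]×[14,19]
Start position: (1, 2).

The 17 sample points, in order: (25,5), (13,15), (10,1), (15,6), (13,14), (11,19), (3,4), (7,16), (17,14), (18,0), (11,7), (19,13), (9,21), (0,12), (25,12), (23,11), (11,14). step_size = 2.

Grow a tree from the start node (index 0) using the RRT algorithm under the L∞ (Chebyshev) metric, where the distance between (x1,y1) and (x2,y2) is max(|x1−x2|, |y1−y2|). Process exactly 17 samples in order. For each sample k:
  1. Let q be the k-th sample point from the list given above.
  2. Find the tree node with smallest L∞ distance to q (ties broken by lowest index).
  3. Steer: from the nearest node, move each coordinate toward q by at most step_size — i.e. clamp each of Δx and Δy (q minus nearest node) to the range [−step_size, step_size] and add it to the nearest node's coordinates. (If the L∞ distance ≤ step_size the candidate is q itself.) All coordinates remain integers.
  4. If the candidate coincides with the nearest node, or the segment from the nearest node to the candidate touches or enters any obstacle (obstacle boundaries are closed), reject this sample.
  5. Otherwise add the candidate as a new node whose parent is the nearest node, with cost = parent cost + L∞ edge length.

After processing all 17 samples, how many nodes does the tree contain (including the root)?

Node count: 6

1. q=(25,5) nearest=0 d=24 new=(3,4) → add node 1 parent=0 cost=2
2. q=(13,15) nearest=1 d=11 new=(5,6) → add node 2 parent=1 cost=4
3. q=(10,1) nearest=2 d=5 new=(7,4) → add node 3 parent=2 cost=6
4. q=(15,6) nearest=3 d=8 new=(9,6) → blocked by [8,10]×[0,5], reject
5. q=(13,14) nearest=2 d=8 new=(7,8) → add node 4 parent=2 cost=6
6. q=(11,19) nearest=4 d=11 new=(9,10) → blocked by [7,13]×[9,12], reject
7. q=(3,4) nearest=1 d=0 → coincident, reject
8. q=(7,16) nearest=4 d=8 new=(7,10) → blocked by [7,13]×[9,12], reject
9. q=(17,14) nearest=3 d=10 new=(9,6) → blocked by [8,10]×[0,5], reject
10. q=(18,0) nearest=3 d=11 new=(9,2) → blocked by [8,10]×[0,5], reject
11. q=(11,7) nearest=3 d=4 new=(9,6) → blocked by [8,10]×[0,5], reject
12. q=(19,13) nearest=3 d=12 new=(9,6) → blocked by [8,10]×[0,5], reject
13. q=(9,21) nearest=4 d=13 new=(9,10) → blocked by [7,13]×[9,12], reject
14. q=(0,12) nearest=2 d=6 new=(3,8) → add node 5 parent=2 cost=6
15. q=(25,12) nearest=3 d=18 new=(9,6) → blocked by [8,10]×[0,5], reject
16. q=(23,11) nearest=3 d=16 new=(9,6) → blocked by [8,10]×[0,5], reject
17. q=(11,14) nearest=4 d=6 new=(9,10) → blocked by [7,13]×[9,12], reject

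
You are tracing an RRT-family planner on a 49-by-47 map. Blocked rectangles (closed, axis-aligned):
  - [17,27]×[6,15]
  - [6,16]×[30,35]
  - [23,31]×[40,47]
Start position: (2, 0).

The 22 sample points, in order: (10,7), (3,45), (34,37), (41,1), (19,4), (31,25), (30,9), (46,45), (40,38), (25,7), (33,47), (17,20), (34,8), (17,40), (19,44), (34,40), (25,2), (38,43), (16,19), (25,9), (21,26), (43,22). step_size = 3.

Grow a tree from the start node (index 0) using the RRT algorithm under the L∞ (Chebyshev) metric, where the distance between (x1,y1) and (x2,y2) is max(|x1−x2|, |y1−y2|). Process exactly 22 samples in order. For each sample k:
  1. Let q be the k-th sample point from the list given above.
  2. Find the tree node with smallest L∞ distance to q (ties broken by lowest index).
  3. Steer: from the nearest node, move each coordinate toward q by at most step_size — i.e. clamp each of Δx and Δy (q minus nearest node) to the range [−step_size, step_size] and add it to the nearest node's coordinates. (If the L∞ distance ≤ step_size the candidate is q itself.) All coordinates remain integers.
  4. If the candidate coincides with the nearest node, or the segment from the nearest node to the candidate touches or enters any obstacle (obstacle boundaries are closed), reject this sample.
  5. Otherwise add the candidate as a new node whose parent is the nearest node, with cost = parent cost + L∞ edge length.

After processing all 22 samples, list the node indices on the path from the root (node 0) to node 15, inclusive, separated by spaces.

Path: 0 1 2 3 7 8 9 10 11 15

1. q=(10,7) nearest=0 d=8 new=(5,3) → add node 1 parent=0 cost=3
2. q=(3,45) nearest=1 d=42 new=(3,6) → add node 2 parent=1 cost=6
3. q=(34,37) nearest=2 d=31 new=(6,9) → add node 3 parent=2 cost=9
4. q=(41,1) nearest=3 d=35 new=(9,6) → add node 4 parent=3 cost=12
5. q=(19,4) nearest=4 d=10 new=(12,4) → add node 5 parent=4 cost=15
6. q=(31,25) nearest=5 d=21 new=(15,7) → add node 6 parent=5 cost=18
7. q=(30,9) nearest=6 d=15 new=(18,9) → blocked by [17,27]×[6,15], reject
8. q=(46,45) nearest=6 d=38 new=(18,10) → blocked by [17,27]×[6,15], reject
9. q=(40,38) nearest=6 d=31 new=(18,10) → blocked by [17,27]×[6,15], reject
10. q=(25,7) nearest=6 d=10 new=(18,7) → blocked by [17,27]×[6,15], reject
11. q=(33,47) nearest=3 d=38 new=(9,12) → add node 7 parent=3 cost=12
12. q=(17,20) nearest=7 d=8 new=(12,15) → add node 8 parent=7 cost=15
13. q=(34,8) nearest=6 d=19 new=(18,8) → blocked by [17,27]×[6,15], reject
14. q=(17,40) nearest=8 d=25 new=(15,18) → add node 9 parent=8 cost=18
15. q=(19,44) nearest=9 d=26 new=(18,21) → add node 10 parent=9 cost=21
16. q=(34,40) nearest=10 d=19 new=(21,24) → add node 11 parent=10 cost=24
17. q=(25,2) nearest=6 d=10 new=(18,4) → add node 12 parent=6 cost=21
18. q=(38,43) nearest=11 d=19 new=(24,27) → add node 13 parent=11 cost=27
19. q=(16,19) nearest=9 d=1 new=(16,19) → add node 14 parent=9 cost=19
20. q=(25,9) nearest=12 d=7 new=(21,7) → blocked by [17,27]×[6,15], reject
21. q=(21,26) nearest=11 d=2 new=(21,26) → add node 15 parent=11 cost=26
22. q=(43,22) nearest=13 d=19 new=(27,24) → add node 16 parent=13 cost=30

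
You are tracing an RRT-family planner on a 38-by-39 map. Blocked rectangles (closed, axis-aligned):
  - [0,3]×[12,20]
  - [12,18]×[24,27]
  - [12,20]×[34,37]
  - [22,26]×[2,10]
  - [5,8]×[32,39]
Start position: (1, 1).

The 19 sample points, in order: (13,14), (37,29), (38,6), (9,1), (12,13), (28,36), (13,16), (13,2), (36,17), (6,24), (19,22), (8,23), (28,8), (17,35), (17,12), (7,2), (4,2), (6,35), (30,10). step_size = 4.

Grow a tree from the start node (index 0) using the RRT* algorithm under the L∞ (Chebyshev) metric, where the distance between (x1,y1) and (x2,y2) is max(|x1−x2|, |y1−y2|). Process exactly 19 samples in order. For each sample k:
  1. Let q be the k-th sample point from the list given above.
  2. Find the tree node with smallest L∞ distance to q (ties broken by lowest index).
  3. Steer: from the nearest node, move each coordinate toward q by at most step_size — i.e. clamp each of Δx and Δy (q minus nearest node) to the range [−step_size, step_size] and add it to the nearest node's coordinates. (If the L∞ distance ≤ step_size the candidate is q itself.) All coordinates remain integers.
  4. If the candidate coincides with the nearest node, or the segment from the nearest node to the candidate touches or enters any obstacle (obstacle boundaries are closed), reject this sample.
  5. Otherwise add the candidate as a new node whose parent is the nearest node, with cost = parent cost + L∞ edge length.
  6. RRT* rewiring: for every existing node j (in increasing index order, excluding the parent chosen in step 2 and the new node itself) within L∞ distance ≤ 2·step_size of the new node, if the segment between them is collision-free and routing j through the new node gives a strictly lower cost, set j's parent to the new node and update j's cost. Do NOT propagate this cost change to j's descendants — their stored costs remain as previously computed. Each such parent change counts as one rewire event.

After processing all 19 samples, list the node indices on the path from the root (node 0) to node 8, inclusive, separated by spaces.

1. q=(13,14) nearest=0 d=13 new=(5,5) → add node 1 parent=0 cost=4
2. q=(37,29) nearest=1 d=32 new=(9,9) → add node 2 parent=1 cost=8
3. q=(38,6) nearest=2 d=29 new=(13,6) → add node 3 parent=2 cost=12
4. q=(9,1) nearest=1 d=4 new=(9,1) → add node 4 parent=1 cost=8
5. q=(12,13) nearest=2 d=4 new=(12,13) → add node 5 parent=2 cost=12
6. q=(28,36) nearest=5 d=23 new=(16,17) → add node 6 parent=5 cost=16
7. q=(13,16) nearest=5 d=3 new=(13,16) → add node 7 parent=5 cost=15
8. q=(13,2) nearest=3 d=4 new=(13,2) → add node 8 parent=3 cost=16
9. q=(36,17) nearest=6 d=20 new=(20,17) → add node 9 parent=6 cost=20
10. q=(6,24) nearest=7 d=8 new=(9,20) → add node 10 parent=7 cost=19
11. q=(19,22) nearest=6 d=5 new=(19,21) → add node 11 parent=6 cost=20
12. q=(8,23) nearest=10 d=3 new=(8,23) → add node 12 parent=10 cost=22
13. q=(28,8) nearest=9 d=9 new=(24,13) → add node 13 parent=9 cost=24
14. q=(17,35) nearest=12 d=12 new=(12,27) → blocked by [12,18]×[24,27], reject
15. q=(17,12) nearest=7 d=4 new=(17,12) → add node 14 parent=7 cost=19
16. q=(7,2) nearest=4 d=2 new=(7,2) → add node 15 parent=4 cost=10
17. q=(4,2) nearest=0 d=3 new=(4,2) → add node 16 parent=0 cost=3; rewire 15→16 (6<10)
18. q=(6,35) nearest=12 d=12 new=(6,27) → add node 17 parent=12 cost=26
19. q=(30,10) nearest=13 d=6 new=(28,10) → add node 18 parent=13 cost=28

Path: 0 1 2 3 8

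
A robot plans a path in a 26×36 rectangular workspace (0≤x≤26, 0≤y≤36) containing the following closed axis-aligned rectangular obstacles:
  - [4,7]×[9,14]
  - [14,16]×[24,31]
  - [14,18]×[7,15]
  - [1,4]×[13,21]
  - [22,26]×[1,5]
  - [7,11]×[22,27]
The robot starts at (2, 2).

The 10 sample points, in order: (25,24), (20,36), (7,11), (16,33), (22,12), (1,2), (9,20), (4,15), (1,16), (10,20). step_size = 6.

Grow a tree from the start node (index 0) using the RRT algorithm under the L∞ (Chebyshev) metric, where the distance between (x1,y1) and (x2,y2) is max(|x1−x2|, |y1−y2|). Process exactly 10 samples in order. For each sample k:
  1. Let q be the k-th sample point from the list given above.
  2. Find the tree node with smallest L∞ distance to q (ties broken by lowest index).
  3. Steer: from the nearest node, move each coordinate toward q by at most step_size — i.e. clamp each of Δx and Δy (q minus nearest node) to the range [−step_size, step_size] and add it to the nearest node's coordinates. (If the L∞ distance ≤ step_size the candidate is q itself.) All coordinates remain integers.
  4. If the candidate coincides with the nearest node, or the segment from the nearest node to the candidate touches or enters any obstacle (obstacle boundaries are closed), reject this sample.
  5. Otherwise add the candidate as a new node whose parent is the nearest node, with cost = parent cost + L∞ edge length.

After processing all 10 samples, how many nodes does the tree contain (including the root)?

1. q=(25,24) nearest=0 d=23 new=(8,8) → add node 1 parent=0 cost=6
2. q=(20,36) nearest=1 d=28 new=(14,14) → blocked by [14,18]×[7,15], reject
3. q=(7,11) nearest=1 d=3 new=(7,11) → blocked by [4,7]×[9,14], reject
4. q=(16,33) nearest=1 d=25 new=(14,14) → blocked by [14,18]×[7,15], reject
5. q=(22,12) nearest=1 d=14 new=(14,12) → blocked by [14,18]×[7,15], reject
6. q=(1,2) nearest=0 d=1 new=(1,2) → add node 2 parent=0 cost=1
7. q=(9,20) nearest=1 d=12 new=(9,14) → add node 3 parent=1 cost=12
8. q=(4,15) nearest=3 d=5 new=(4,15) → blocked by [1,4]×[13,21], reject
9. q=(1,16) nearest=1 d=8 new=(2,14) → blocked by [4,7]×[9,14], reject
10. q=(10,20) nearest=3 d=6 new=(10,20) → add node 4 parent=3 cost=18

Node count: 5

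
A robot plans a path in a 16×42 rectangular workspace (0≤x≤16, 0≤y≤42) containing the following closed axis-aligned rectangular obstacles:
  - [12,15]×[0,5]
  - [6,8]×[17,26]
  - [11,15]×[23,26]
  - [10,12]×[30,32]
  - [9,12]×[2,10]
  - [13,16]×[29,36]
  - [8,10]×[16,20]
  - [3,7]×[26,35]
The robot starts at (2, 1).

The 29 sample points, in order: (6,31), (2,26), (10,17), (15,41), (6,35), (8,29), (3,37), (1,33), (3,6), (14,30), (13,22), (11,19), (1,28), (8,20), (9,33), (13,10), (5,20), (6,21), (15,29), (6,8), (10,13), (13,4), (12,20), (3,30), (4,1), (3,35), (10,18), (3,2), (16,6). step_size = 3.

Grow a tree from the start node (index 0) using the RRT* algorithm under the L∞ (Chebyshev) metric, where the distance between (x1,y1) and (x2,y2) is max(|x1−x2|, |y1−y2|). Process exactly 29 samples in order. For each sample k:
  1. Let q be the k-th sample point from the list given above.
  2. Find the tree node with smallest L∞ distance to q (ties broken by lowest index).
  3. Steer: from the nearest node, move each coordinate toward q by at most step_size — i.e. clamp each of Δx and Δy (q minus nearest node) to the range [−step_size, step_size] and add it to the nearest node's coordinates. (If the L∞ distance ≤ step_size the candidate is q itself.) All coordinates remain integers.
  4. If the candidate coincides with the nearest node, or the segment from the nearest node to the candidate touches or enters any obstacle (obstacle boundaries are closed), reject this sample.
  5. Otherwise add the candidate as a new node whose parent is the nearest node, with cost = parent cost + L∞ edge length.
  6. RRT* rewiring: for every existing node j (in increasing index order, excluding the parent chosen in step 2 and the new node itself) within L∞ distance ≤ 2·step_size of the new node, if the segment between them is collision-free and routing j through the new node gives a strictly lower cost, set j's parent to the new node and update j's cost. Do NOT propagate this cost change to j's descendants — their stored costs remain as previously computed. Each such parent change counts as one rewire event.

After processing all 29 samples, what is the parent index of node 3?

Parent of node 3: 2

1. q=(6,31) nearest=0 d=30 new=(5,4) → add node 1 parent=0 cost=3
2. q=(2,26) nearest=1 d=22 new=(2,7) → add node 2 parent=1 cost=6
3. q=(10,17) nearest=2 d=10 new=(5,10) → add node 3 parent=2 cost=9
4. q=(15,41) nearest=3 d=31 new=(8,13) → add node 4 parent=3 cost=12
5. q=(6,35) nearest=4 d=22 new=(6,16) → add node 5 parent=4 cost=15
6. q=(8,29) nearest=5 d=13 new=(8,19) → blocked by [6,8]×[17,26], reject
7. q=(3,37) nearest=5 d=21 new=(3,19) → add node 6 parent=5 cost=18
8. q=(1,33) nearest=6 d=14 new=(1,22) → add node 7 parent=6 cost=21
9. q=(3,6) nearest=2 d=1 new=(3,6) → add node 8 parent=2 cost=7
10. q=(14,30) nearest=6 d=11 new=(6,22) → blocked by [6,8]×[17,26], reject
11. q=(13,22) nearest=5 d=7 new=(9,19) → blocked by [6,8]×[17,26], reject
12. q=(11,19) nearest=5 d=5 new=(9,19) → blocked by [6,8]×[17,26], reject
13. q=(1,28) nearest=7 d=6 new=(1,25) → add node 9 parent=7 cost=24
14. q=(8,20) nearest=5 d=4 new=(8,19) → blocked by [6,8]×[17,26], reject
15. q=(9,33) nearest=9 d=8 new=(4,28) → blocked by [3,7]×[26,35], reject
16. q=(13,10) nearest=4 d=5 new=(11,10) → blocked by [9,12]×[2,10], reject
17. q=(5,20) nearest=6 d=2 new=(5,20) → add node 10 parent=6 cost=20
18. q=(6,21) nearest=10 d=1 new=(6,21) → blocked by [6,8]×[17,26], reject
19. q=(15,29) nearest=10 d=10 new=(8,23) → blocked by [6,8]×[17,26], reject
20. q=(6,8) nearest=3 d=2 new=(6,8) → add node 11 parent=3 cost=11
21. q=(10,13) nearest=4 d=2 new=(10,13) → add node 12 parent=4 cost=14
22. q=(13,4) nearest=11 d=7 new=(9,5) → blocked by [9,12]×[2,10], reject
23. q=(12,20) nearest=5 d=6 new=(9,19) → blocked by [6,8]×[17,26], reject
24. q=(3,30) nearest=9 d=5 new=(3,28) → blocked by [3,7]×[26,35], reject
25. q=(4,1) nearest=0 d=2 new=(4,1) → add node 13 parent=0 cost=2
26. q=(3,35) nearest=9 d=10 new=(3,28) → blocked by [3,7]×[26,35], reject
27. q=(10,18) nearest=5 d=4 new=(9,18) → blocked by [6,8]×[17,26], reject
28. q=(3,2) nearest=0 d=1 new=(3,2) → add node 14 parent=0 cost=1; rewire 8→14 (5<7); rewire 11→14 (7<11)
29. q=(16,6) nearest=12 d=7 new=(13,10) → add node 15 parent=12 cost=17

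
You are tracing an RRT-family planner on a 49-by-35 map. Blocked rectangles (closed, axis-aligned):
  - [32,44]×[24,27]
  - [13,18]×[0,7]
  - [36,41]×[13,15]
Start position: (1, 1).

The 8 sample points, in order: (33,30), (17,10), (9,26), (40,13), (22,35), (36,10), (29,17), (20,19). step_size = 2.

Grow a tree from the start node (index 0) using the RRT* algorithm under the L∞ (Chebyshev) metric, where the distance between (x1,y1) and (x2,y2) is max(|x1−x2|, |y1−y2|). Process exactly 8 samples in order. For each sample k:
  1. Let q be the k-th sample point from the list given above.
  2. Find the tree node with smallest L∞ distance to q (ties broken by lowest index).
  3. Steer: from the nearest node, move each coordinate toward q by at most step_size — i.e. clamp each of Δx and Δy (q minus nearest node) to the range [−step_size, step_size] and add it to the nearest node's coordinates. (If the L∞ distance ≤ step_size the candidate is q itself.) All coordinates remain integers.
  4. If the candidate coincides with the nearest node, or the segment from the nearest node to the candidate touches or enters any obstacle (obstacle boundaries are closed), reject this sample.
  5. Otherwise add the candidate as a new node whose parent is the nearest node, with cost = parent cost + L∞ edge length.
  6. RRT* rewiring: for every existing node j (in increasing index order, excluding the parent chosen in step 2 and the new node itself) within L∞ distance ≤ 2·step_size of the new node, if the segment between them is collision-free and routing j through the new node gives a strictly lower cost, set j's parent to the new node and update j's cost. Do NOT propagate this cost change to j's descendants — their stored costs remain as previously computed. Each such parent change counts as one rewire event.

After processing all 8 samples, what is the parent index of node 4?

1. q=(33,30) nearest=0 d=32 new=(3,3) → add node 1 parent=0 cost=2
2. q=(17,10) nearest=1 d=14 new=(5,5) → add node 2 parent=1 cost=4
3. q=(9,26) nearest=2 d=21 new=(7,7) → add node 3 parent=2 cost=6
4. q=(40,13) nearest=3 d=33 new=(9,9) → add node 4 parent=3 cost=8
5. q=(22,35) nearest=4 d=26 new=(11,11) → add node 5 parent=4 cost=10
6. q=(36,10) nearest=5 d=25 new=(13,10) → add node 6 parent=5 cost=12
7. q=(29,17) nearest=6 d=16 new=(15,12) → add node 7 parent=6 cost=14
8. q=(20,19) nearest=7 d=7 new=(17,14) → add node 8 parent=7 cost=16

Parent of node 4: 3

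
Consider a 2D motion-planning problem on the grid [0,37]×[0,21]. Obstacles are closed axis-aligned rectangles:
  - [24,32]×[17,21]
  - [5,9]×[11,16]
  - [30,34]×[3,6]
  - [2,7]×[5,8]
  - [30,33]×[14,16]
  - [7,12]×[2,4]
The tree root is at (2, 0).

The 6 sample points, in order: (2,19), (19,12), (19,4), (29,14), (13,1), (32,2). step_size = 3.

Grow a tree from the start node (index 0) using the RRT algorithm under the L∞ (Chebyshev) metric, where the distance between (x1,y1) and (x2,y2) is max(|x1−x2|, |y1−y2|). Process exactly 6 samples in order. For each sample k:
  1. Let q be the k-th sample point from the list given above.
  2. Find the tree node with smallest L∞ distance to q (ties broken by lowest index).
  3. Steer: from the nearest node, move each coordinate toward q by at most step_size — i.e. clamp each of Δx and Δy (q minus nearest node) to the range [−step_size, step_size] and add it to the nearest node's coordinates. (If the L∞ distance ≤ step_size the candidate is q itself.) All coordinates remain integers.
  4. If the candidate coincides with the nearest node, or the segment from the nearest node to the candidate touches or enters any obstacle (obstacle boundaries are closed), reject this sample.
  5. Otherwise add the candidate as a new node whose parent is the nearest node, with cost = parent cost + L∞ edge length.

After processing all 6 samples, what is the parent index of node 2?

1. q=(2,19) nearest=0 d=19 new=(2,3) → add node 1 parent=0 cost=3
2. q=(19,12) nearest=0 d=17 new=(5,3) → add node 2 parent=0 cost=3
3. q=(19,4) nearest=2 d=14 new=(8,4) → blocked by [7,12]×[2,4], reject
4. q=(29,14) nearest=2 d=24 new=(8,6) → blocked by [2,7]×[5,8], reject
5. q=(13,1) nearest=2 d=8 new=(8,1) → add node 3 parent=2 cost=6
6. q=(32,2) nearest=3 d=24 new=(11,2) → blocked by [7,12]×[2,4], reject

Parent of node 2: 0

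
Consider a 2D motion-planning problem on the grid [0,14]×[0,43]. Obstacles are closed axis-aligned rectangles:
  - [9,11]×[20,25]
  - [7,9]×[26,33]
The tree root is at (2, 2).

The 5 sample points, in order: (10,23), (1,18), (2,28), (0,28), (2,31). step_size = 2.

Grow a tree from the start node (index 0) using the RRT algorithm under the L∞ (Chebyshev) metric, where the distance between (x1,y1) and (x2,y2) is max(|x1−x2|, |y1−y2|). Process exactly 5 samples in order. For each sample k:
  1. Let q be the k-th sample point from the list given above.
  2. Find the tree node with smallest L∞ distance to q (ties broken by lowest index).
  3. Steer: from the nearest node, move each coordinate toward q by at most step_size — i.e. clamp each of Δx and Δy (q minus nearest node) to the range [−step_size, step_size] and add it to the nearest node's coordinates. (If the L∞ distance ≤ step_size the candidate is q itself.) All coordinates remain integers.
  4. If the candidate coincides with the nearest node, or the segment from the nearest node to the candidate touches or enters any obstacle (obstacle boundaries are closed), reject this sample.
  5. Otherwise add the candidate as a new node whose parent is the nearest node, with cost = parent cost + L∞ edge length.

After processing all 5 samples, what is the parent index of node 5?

1. q=(10,23) nearest=0 d=21 new=(4,4) → add node 1 parent=0 cost=2
2. q=(1,18) nearest=1 d=14 new=(2,6) → add node 2 parent=1 cost=4
3. q=(2,28) nearest=2 d=22 new=(2,8) → add node 3 parent=2 cost=6
4. q=(0,28) nearest=3 d=20 new=(0,10) → add node 4 parent=3 cost=8
5. q=(2,31) nearest=4 d=21 new=(2,12) → add node 5 parent=4 cost=10

Parent of node 5: 4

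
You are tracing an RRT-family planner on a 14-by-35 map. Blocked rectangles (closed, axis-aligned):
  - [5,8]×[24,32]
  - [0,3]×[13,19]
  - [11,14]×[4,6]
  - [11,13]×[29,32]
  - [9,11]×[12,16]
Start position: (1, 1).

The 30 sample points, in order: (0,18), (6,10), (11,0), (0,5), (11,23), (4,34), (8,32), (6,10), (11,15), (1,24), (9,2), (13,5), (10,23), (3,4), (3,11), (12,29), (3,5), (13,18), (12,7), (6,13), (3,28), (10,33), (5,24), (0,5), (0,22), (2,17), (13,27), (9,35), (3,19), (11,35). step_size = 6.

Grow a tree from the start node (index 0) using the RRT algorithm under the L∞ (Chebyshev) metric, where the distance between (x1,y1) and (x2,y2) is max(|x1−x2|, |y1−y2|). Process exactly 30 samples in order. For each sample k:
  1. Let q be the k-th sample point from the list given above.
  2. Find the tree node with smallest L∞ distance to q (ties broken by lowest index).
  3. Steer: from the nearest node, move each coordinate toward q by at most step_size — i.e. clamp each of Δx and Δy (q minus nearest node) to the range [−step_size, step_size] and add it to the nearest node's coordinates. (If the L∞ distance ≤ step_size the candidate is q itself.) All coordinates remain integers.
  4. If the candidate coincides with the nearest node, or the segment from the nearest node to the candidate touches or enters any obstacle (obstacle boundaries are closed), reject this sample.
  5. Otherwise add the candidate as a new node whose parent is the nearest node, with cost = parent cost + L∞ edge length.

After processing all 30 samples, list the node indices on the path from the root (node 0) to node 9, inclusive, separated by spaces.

Path: 0 1 2 5 6 9

1. q=(0,18) nearest=0 d=17 new=(0,7) → add node 1 parent=0 cost=6
2. q=(6,10) nearest=1 d=6 new=(6,10) → add node 2 parent=1 cost=12
3. q=(11,0) nearest=0 d=10 new=(7,0) → add node 3 parent=0 cost=6
4. q=(0,5) nearest=1 d=2 new=(0,5) → add node 4 parent=1 cost=8
5. q=(11,23) nearest=2 d=13 new=(11,16) → blocked by [9,11]×[12,16], reject
6. q=(4,34) nearest=2 d=24 new=(4,16) → add node 5 parent=2 cost=18
7. q=(8,32) nearest=5 d=16 new=(8,22) → add node 6 parent=5 cost=24
8. q=(6,10) nearest=2 d=0 → coincident, reject
9. q=(11,15) nearest=2 d=5 new=(11,15) → blocked by [9,11]×[12,16], reject
10. q=(1,24) nearest=6 d=7 new=(2,24) → add node 7 parent=6 cost=30
11. q=(9,2) nearest=3 d=2 new=(9,2) → add node 8 parent=3 cost=8
12. q=(13,5) nearest=8 d=4 new=(13,5) → blocked by [11,14]×[4,6], reject
13. q=(10,23) nearest=6 d=2 new=(10,23) → add node 9 parent=6 cost=26
14. q=(3,4) nearest=0 d=3 new=(3,4) → add node 10 parent=0 cost=3
15. q=(3,11) nearest=2 d=3 new=(3,11) → add node 11 parent=2 cost=15
16. q=(12,29) nearest=9 d=6 new=(12,29) → blocked by [11,13]×[29,32], reject
17. q=(3,5) nearest=10 d=1 new=(3,5) → add node 12 parent=10 cost=4
18. q=(13,18) nearest=6 d=5 new=(13,18) → add node 13 parent=6 cost=29
19. q=(12,7) nearest=8 d=5 new=(12,7) → blocked by [11,14]×[4,6], reject
20. q=(6,13) nearest=2 d=3 new=(6,13) → add node 14 parent=2 cost=15
21. q=(3,28) nearest=7 d=4 new=(3,28) → add node 15 parent=7 cost=34
22. q=(10,33) nearest=15 d=7 new=(9,33) → blocked by [5,8]×[24,32], reject
23. q=(5,24) nearest=6 d=3 new=(5,24) → blocked by [5,8]×[24,32], reject
24. q=(0,5) nearest=4 d=0 → coincident, reject
25. q=(0,22) nearest=7 d=2 new=(0,22) → add node 16 parent=7 cost=32
26. q=(2,17) nearest=5 d=2 new=(2,17) → blocked by [0,3]×[13,19], reject
27. q=(13,27) nearest=9 d=4 new=(13,27) → add node 17 parent=9 cost=30
28. q=(9,35) nearest=15 d=7 new=(9,34) → blocked by [5,8]×[24,32], reject
29. q=(3,19) nearest=5 d=3 new=(3,19) → blocked by [0,3]×[13,19], reject
30. q=(11,35) nearest=15 d=8 new=(9,34) → blocked by [5,8]×[24,32], reject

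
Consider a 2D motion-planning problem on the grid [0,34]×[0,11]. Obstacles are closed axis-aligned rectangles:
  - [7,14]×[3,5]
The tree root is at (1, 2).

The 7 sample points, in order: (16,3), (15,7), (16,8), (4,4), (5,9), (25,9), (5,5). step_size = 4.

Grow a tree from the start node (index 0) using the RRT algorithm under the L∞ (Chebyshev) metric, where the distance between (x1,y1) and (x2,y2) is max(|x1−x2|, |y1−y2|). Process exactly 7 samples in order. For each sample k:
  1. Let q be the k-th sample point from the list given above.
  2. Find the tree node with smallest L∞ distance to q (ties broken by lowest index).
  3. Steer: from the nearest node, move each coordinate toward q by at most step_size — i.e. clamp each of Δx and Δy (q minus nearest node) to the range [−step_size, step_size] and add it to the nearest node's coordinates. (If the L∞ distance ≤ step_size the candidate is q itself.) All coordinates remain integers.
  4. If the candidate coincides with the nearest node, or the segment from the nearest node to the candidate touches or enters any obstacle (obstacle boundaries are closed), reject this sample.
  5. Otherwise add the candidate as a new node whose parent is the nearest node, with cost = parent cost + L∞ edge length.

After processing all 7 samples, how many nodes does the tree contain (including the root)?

1. q=(16,3) nearest=0 d=15 new=(5,3) → add node 1 parent=0 cost=4
2. q=(15,7) nearest=1 d=10 new=(9,7) → blocked by [7,14]×[3,5], reject
3. q=(16,8) nearest=1 d=11 new=(9,7) → blocked by [7,14]×[3,5], reject
4. q=(4,4) nearest=1 d=1 new=(4,4) → add node 2 parent=1 cost=5
5. q=(5,9) nearest=2 d=5 new=(5,8) → add node 3 parent=2 cost=9
6. q=(25,9) nearest=1 d=20 new=(9,7) → blocked by [7,14]×[3,5], reject
7. q=(5,5) nearest=2 d=1 new=(5,5) → add node 4 parent=2 cost=6

Node count: 5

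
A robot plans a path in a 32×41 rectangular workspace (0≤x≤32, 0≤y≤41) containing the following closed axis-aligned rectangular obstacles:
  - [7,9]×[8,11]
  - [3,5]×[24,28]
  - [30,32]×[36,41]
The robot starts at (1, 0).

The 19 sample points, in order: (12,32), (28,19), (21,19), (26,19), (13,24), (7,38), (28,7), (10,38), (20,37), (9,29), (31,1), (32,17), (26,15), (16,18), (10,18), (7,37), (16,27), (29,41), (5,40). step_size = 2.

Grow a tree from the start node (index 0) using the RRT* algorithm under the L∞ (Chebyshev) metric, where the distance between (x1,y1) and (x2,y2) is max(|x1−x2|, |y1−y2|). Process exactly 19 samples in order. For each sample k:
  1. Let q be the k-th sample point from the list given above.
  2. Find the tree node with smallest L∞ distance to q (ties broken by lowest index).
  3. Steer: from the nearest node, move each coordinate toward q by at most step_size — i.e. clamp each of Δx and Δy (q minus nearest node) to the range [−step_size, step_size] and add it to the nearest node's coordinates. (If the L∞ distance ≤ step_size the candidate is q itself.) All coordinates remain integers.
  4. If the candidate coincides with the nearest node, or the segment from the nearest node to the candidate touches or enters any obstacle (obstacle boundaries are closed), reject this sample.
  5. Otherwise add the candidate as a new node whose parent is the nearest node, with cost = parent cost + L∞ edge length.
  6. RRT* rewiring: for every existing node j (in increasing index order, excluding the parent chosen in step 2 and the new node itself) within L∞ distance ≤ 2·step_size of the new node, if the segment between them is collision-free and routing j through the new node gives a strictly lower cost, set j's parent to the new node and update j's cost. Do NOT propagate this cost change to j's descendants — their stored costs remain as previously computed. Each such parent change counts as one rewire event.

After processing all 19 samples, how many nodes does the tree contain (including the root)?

Node count: 17

1. q=(12,32) nearest=0 d=32 new=(3,2) → add node 1 parent=0 cost=2
2. q=(28,19) nearest=1 d=25 new=(5,4) → add node 2 parent=1 cost=4
3. q=(21,19) nearest=2 d=16 new=(7,6) → add node 3 parent=2 cost=6
4. q=(26,19) nearest=3 d=19 new=(9,8) → blocked by [7,9]×[8,11], reject
5. q=(13,24) nearest=3 d=18 new=(9,8) → blocked by [7,9]×[8,11], reject
6. q=(7,38) nearest=3 d=32 new=(7,8) → blocked by [7,9]×[8,11], reject
7. q=(28,7) nearest=3 d=21 new=(9,7) → add node 4 parent=3 cost=8
8. q=(10,38) nearest=4 d=31 new=(10,9) → add node 5 parent=4 cost=10
9. q=(20,37) nearest=5 d=28 new=(12,11) → add node 6 parent=5 cost=12
10. q=(9,29) nearest=6 d=18 new=(10,13) → add node 7 parent=6 cost=14
11. q=(31,1) nearest=6 d=19 new=(14,9) → add node 8 parent=6 cost=14
12. q=(32,17) nearest=8 d=18 new=(16,11) → add node 9 parent=8 cost=16
13. q=(26,15) nearest=9 d=10 new=(18,13) → add node 10 parent=9 cost=18
14. q=(16,18) nearest=10 d=5 new=(16,15) → add node 11 parent=10 cost=20
15. q=(10,18) nearest=7 d=5 new=(10,15) → add node 12 parent=7 cost=16
16. q=(7,37) nearest=11 d=22 new=(14,17) → add node 13 parent=11 cost=22
17. q=(16,27) nearest=13 d=10 new=(16,19) → add node 14 parent=13 cost=24
18. q=(29,41) nearest=14 d=22 new=(18,21) → add node 15 parent=14 cost=26
19. q=(5,40) nearest=15 d=19 new=(16,23) → add node 16 parent=15 cost=28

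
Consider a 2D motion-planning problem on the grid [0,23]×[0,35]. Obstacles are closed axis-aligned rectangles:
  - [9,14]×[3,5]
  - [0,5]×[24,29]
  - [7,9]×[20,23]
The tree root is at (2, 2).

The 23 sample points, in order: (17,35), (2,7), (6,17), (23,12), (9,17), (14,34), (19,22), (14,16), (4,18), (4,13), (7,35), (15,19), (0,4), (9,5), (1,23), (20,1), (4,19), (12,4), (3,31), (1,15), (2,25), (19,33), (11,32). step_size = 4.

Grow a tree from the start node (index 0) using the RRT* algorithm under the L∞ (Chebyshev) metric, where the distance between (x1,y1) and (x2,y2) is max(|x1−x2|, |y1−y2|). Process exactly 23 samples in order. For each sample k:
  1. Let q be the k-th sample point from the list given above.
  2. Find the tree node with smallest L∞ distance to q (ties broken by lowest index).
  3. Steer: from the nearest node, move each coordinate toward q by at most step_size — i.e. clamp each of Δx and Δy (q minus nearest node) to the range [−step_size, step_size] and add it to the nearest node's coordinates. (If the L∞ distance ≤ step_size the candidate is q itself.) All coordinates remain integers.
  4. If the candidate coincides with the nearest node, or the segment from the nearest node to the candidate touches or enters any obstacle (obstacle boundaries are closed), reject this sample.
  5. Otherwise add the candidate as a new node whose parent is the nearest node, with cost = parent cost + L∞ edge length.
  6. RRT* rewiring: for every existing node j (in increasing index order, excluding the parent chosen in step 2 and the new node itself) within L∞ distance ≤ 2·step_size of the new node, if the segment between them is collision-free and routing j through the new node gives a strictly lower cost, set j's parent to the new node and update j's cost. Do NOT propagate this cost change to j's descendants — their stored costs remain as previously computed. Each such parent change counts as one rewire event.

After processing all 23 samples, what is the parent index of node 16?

Parent of node 16: 9

1. q=(17,35) nearest=0 d=33 new=(6,6) → add node 1 parent=0 cost=4
2. q=(2,7) nearest=1 d=4 new=(2,7) → add node 2 parent=1 cost=8
3. q=(6,17) nearest=2 d=10 new=(6,11) → add node 3 parent=2 cost=12
4. q=(23,12) nearest=1 d=17 new=(10,10) → add node 4 parent=1 cost=8
5. q=(9,17) nearest=3 d=6 new=(9,15) → add node 5 parent=3 cost=16
6. q=(14,34) nearest=5 d=19 new=(13,19) → add node 6 parent=5 cost=20
7. q=(19,22) nearest=6 d=6 new=(17,22) → add node 7 parent=6 cost=24
8. q=(14,16) nearest=6 d=3 new=(14,16) → add node 8 parent=6 cost=23
9. q=(4,18) nearest=5 d=5 new=(5,18) → add node 9 parent=5 cost=20
10. q=(4,13) nearest=3 d=2 new=(4,13) → add node 10 parent=3 cost=14; rewire 9→10 (19<20)
11. q=(7,35) nearest=7 d=13 new=(13,26) → add node 11 parent=7 cost=28
12. q=(15,19) nearest=6 d=2 new=(15,19) → add node 12 parent=6 cost=22
13. q=(0,4) nearest=0 d=2 new=(0,4) → add node 13 parent=0 cost=2; rewire 2→13 (5<8); rewire 3→13 (9<12)
14. q=(9,5) nearest=1 d=3 new=(9,5) → blocked by [9,14]×[3,5], reject
15. q=(1,23) nearest=9 d=5 new=(1,22) → add node 14 parent=9 cost=23
16. q=(20,1) nearest=4 d=10 new=(14,6) → add node 15 parent=4 cost=12
17. q=(4,19) nearest=9 d=1 new=(4,19) → add node 16 parent=9 cost=20
18. q=(12,4) nearest=15 d=2 new=(12,4) → blocked by [9,14]×[3,5], reject
19. q=(3,31) nearest=14 d=9 new=(3,26) → blocked by [0,5]×[24,29], reject
20. q=(1,15) nearest=10 d=3 new=(1,15) → add node 17 parent=10 cost=17
21. q=(2,25) nearest=14 d=3 new=(2,25) → blocked by [0,5]×[24,29], reject
22. q=(19,33) nearest=11 d=7 new=(17,30) → add node 18 parent=11 cost=32
23. q=(11,32) nearest=11 d=6 new=(11,30) → add node 19 parent=11 cost=32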